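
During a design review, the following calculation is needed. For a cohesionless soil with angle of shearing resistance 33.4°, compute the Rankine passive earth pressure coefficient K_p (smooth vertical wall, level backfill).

3.45

K_p = (1 + sin φ)/(1 − sin φ) = tan²(45° + 33.4°/2) = 3.449.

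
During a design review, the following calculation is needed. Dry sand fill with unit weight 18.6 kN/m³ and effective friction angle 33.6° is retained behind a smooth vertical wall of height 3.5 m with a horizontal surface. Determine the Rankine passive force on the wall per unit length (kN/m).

K_p = tan²(45° + φ/2) = 3.478.
P_p = ½ K_p γ H² = 0.5 × 3.478 × 18.6 × 3.5² = 396.3 kN/m.

396 kN/m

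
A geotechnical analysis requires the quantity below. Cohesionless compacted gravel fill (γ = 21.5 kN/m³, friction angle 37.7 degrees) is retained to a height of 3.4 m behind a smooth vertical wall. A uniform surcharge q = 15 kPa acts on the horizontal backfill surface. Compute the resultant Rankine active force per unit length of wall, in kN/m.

42.3 kN/m

K_a = tan²(45° − φ/2) = 0.2411.
Soil triangle: ½ K_a γ H² = 0.5×0.2411×21.5×3.4² = 29.96 kN/m.
Surcharge rectangle: K_a q H = 0.2411×15×3.4 = 12.29 kN/m.
Total = 29.96 + 12.29 = 42.25 kN/m.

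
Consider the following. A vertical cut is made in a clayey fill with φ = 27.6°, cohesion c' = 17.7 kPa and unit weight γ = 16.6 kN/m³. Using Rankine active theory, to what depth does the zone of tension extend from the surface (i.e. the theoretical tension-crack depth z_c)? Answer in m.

K_a = tan²(45° − 27.6°/2) = 0.3668; √K_a = 0.6056.
The active pressure is zero where K_a γ z = 2c√K_a, so z_c = 2c/(γ√K_a) = 2×17.7/(16.6×0.6056) = 3.521 m.

3.52 m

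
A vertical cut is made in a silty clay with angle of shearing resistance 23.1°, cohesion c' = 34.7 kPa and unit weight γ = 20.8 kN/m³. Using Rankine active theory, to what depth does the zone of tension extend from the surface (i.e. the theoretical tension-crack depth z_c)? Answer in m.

K_a = tan²(45° − 23.1°/2) = 0.4364; √K_a = 0.6606.
The active pressure is zero where K_a γ z = 2c√K_a, so z_c = 2c/(γ√K_a) = 2×34.7/(20.8×0.6606) = 5.051 m.

5.05 m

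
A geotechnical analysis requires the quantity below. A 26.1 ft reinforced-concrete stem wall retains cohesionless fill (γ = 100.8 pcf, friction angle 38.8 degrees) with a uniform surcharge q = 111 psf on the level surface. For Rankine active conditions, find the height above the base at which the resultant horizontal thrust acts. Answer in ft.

9.04 ft

K_a = 0.2296.
Triangular part P₁ = ½K_aγH² = 7881 at H/3 = 8.700 ft; rectangular part P₂ = K_a q H = 665.0 at H/2 = 13.05 ft.
ȳ = (P₁·8.700 + P₂·13.05)/(P₁+P₂) = 9.039 ft.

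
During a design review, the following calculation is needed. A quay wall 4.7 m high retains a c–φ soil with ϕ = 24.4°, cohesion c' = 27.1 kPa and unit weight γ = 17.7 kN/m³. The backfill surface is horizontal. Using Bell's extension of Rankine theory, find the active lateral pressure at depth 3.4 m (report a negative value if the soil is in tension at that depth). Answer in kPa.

-9.94 kPa

K_a = (1 − sin φ)/(1 + sin φ) = 0.4153.
σ_a = K_a γ z − 2c√K_a = 0.4153×17.7×3.4 − 2×27.1×0.6445 = -9.935 kPa.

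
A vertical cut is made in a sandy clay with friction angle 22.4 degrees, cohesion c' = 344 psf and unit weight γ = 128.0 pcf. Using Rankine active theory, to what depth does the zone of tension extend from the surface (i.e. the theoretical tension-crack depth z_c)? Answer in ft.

K_a = tan²(45° − 22.4°/2) = 0.4482; √K_a = 0.6694.
The active pressure is zero where K_a γ z = 2c√K_a, so z_c = 2c/(γ√K_a) = 2×344/(128.0×0.6694) = 8.029 ft.

8.03 ft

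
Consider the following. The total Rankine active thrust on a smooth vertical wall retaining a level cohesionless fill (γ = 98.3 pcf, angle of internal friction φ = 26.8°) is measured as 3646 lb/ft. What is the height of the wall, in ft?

K_a = 0.3785. P_a = ½ K_a γ H² ⇒ H = √(2P_a/(K_a γ)).
H = √(2×3646/(0.3785×98.3)) = 14.00 ft.

14.0 ft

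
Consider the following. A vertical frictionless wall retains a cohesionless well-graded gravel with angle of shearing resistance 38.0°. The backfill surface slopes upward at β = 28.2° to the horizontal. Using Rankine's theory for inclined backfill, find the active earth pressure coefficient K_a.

0.336

K_a = cos β · (cos β − √(cos²β − cos²φ)) / (cos β + √(cos²β − cos²φ)).
cos β = 0.8813, cos φ = 0.7880, √(cos²β − cos²φ) = 0.3946.
K_a = 0.8813 × (0.8813 − 0.3946)/(0.8813 + 0.3946) = 0.3361.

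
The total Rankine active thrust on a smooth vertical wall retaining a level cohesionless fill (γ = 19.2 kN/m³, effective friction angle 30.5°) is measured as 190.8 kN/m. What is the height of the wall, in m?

7.80 m

K_a = 0.3267. P_a = ½ K_a γ H² ⇒ H = √(2P_a/(K_a γ)).
H = √(2×190.8/(0.3267×19.2)) = 7.800 m.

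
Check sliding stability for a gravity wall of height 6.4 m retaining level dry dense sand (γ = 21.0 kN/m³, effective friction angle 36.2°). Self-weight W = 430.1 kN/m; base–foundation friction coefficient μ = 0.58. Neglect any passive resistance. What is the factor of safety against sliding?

2.25

K_a = tan²(45° − 36.2°/2) = 0.2574.
P_a = ½K_aγH² = 0.5×0.2574×21.0×6.4² = 110.7 kN/m, acting at H/3 = 2.133 m above the base.
FS_sliding = μW / P_a = 0.58×430.1 / 110.7 = 2.254.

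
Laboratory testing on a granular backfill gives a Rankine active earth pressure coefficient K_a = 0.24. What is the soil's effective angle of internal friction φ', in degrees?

K_a = tan²(45° − φ/2) ⇒ 45° − φ/2 = arctan(√0.24) = 26.10°.
φ = 2(45° − 26.10°) = 37.80°.

37.8°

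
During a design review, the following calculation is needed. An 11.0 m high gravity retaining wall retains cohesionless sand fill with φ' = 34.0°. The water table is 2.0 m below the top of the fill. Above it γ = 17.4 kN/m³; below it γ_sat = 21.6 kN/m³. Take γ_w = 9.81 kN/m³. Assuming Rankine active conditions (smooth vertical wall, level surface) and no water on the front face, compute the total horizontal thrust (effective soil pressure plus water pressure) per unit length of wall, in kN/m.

K_a = tan²(45° − φ/2) = 0.2827.
γ' = 21.6 − 9.81 = 11.79 kN/m³. Depth below WT = 9.0 m.
σ'_h at WT = K_a γ d_w = 9.838 kPa; at base = 9.838 + K_a γ' × 9.0 = 39.84 kPa.
P₁ (0–2.0 m) = ½×9.838×2.0 = 9.838. P₂ (2.0–11.0 m) = ½(9.838+39.84)×9.0 = 223.5.
P_w = ½ γ_w h₂² = 0.5×9.81×9.0² = 397.3. Total = 9.838+223.5+397.3 = 630.7 kN/m.

631 kN/m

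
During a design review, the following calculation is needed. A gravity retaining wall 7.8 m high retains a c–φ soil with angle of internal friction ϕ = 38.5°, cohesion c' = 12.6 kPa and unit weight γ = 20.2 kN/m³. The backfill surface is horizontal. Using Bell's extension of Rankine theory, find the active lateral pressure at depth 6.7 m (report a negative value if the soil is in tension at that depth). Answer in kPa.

K_a = (1 − sin φ)/(1 + sin φ) = 0.2327.
σ_a = K_a γ z − 2c√K_a = 0.2327×20.2×6.7 − 2×12.6×0.4823 = 19.33 kPa.

19.3 kPa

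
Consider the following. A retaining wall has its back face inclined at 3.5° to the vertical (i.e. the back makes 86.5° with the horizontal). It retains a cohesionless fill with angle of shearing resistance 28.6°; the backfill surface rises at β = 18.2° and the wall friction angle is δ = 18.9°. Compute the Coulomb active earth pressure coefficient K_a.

0.464

K_a = sin²(α+φ) / [sin²α · sin(α−δ) · (1 + √{sin(φ+δ)sin(φ−β) / (sin(α−δ)sin(α+β))})²].
With α = 86.5°, φ = 28.6°, δ = 18.9°, β = 18.2°: K_a = 0.4636.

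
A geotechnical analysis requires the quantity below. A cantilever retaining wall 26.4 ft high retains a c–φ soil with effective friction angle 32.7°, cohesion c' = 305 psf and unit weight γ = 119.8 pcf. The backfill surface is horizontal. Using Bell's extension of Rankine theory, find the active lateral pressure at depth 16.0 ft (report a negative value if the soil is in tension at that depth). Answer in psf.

239 psf

K_a = (1 − sin φ)/(1 + sin φ) = 0.2985.
σ_a = K_a γ z − 2c√K_a = 0.2985×119.8×16.0 − 2×305×0.5464 = 238.9 psf.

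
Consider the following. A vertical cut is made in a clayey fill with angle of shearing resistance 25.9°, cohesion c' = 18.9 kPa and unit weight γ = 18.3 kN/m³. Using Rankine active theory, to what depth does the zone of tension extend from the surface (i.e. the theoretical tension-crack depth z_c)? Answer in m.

K_a = tan²(45° − 25.9°/2) = 0.3920; √K_a = 0.6261.
The active pressure is zero where K_a γ z = 2c√K_a, so z_c = 2c/(γ√K_a) = 2×18.9/(18.3×0.6261) = 3.299 m.

3.30 m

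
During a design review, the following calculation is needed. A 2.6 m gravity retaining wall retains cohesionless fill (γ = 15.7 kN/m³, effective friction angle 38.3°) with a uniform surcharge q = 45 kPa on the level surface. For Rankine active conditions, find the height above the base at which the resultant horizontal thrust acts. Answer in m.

1.16 m

K_a = 0.2347.
Triangular part P₁ = ½K_aγH² = 12.46 at H/3 = 0.8667 m; rectangular part P₂ = K_a q H = 27.46 at H/2 = 1.300 m.
ȳ = (P₁·0.8667 + P₂·1.300)/(P₁+P₂) = 1.165 m.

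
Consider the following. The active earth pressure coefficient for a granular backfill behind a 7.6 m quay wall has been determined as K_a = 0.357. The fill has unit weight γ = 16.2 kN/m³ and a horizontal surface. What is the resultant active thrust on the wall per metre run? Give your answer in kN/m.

P = ½ K_a γ H² = 0.5 × 0.357 × 16.2 × 7.6² = 167.0 kN/m.

167 kN/m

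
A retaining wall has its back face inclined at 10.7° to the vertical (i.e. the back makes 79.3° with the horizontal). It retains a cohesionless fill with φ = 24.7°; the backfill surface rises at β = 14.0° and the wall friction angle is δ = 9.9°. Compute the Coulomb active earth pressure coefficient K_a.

0.584

K_a = sin²(α+φ) / [sin²α · sin(α−δ) · (1 + √{sin(φ+δ)sin(φ−β) / (sin(α−δ)sin(α+β))})²].
With α = 79.3°, φ = 24.7°, δ = 9.9°, β = 14.0°: K_a = 0.5837.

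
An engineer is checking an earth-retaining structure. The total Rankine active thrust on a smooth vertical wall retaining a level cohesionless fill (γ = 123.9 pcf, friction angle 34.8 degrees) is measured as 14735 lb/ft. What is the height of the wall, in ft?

29.5 ft

K_a = 0.2733. P_a = ½ K_a γ H² ⇒ H = √(2P_a/(K_a γ)).
H = √(2×14735/(0.2733×123.9)) = 29.50 ft.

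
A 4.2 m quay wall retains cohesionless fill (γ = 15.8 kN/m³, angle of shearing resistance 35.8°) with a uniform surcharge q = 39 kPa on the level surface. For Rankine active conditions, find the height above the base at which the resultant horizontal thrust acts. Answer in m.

1.78 m

K_a = 0.2619.
Triangular part P₁ = ½K_aγH² = 36.49 at H/3 = 1.400 m; rectangular part P₂ = K_a q H = 42.89 at H/2 = 2.100 m.
ȳ = (P₁·1.400 + P₂·2.100)/(P₁+P₂) = 1.778 m.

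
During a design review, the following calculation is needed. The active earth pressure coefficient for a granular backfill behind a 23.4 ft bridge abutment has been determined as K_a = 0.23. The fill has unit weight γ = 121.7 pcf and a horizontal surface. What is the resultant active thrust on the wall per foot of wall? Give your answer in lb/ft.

7660 lb/ft

P = ½ K_a γ H² = 0.5 × 0.23 × 121.7 × 23.4² = 7663 lb/ft.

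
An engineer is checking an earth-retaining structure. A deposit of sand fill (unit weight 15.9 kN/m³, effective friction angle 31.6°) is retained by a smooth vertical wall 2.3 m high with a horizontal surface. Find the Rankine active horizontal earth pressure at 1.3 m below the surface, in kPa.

6.46 kPa

K_a = (1 − sin φ)/(1 + sin φ) = 0.3123.
σ_h = K_a γ z = 0.3123 × 15.9 × 1.3 = 6.456 kPa.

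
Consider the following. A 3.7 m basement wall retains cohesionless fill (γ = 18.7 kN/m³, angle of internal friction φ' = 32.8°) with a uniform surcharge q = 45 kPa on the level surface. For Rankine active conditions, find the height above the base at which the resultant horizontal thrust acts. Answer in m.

K_a = 0.2973.
Triangular part P₁ = ½K_aγH² = 38.05 at H/3 = 1.233 m; rectangular part P₂ = K_a q H = 49.49 at H/2 = 1.850 m.
ȳ = (P₁·1.233 + P₂·1.850)/(P₁+P₂) = 1.582 m.

1.58 m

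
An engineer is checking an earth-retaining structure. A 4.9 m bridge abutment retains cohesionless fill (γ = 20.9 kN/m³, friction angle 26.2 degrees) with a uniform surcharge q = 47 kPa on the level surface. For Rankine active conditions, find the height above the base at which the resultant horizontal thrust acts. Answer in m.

2.02 m

K_a = 0.3874.
Triangular part P₁ = ½K_aγH² = 97.21 at H/3 = 1.633 m; rectangular part P₂ = K_a q H = 89.23 at H/2 = 2.450 m.
ȳ = (P₁·1.633 + P₂·2.450)/(P₁+P₂) = 2.024 m.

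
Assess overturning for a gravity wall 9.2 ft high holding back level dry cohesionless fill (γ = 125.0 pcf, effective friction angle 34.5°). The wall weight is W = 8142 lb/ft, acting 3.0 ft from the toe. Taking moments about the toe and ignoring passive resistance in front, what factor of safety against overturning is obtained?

5.44

K_a = tan²(45° − 34.5°/2) = 0.2768.
P_a = ½K_aγH² = 0.5×0.2768×125.0×9.2² = 1464 lb/ft, acting at H/3 = 3.067 ft above the base.
Overturning moment M_o = P_a × H/3 = 1464 × 3.067 = 4491.
Resisting moment M_r = W × 3.0 = 8142 × 3.0 = 24430.
FS_overturning = M_r/M_o = 24430/4491 = 5.439.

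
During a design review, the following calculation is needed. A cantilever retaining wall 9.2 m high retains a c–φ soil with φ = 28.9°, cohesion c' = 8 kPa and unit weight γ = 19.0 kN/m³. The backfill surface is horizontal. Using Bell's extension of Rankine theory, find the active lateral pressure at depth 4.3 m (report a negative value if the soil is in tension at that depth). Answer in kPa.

19.0 kPa

K_a = (1 − sin φ)/(1 + sin φ) = 0.3484.
σ_a = K_a γ z − 2c√K_a = 0.3484×19.0×4.3 − 2×8×0.5902 = 19.02 kPa.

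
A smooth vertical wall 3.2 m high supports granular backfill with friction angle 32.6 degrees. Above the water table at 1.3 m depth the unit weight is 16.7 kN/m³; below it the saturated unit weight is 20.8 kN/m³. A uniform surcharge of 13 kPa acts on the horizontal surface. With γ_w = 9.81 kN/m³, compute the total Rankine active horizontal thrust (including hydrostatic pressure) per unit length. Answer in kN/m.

K_a = tan²(45° − φ/2) = 0.2997.
γ' = 20.8 − 9.81 = 10.99 kN/m³. h₂ = H − d_w = 1.9 m.
σ'_h: at surface K_a·q = 3.897; at WT K_a(q+γd_w) = 10.40; at base K_a(q+γd_w+γ'h₂) = 16.66 kPa.
P₁ = ½(3.897+10.40)×1.3 = 9.295; P₂ = ½(10.40+16.66)×1.9 = 25.71; P_w = ½γ_w h₂² = 17.71.
Total = 9.295+25.71+17.71 = 52.72 kN/m.

52.7 kN/m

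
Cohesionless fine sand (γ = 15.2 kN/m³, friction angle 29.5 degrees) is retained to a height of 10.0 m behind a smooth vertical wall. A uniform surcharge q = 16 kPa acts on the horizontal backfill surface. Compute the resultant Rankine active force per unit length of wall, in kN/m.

K_a = tan²(45° − φ/2) = 0.3401.
Soil triangle: ½ K_a γ H² = 0.5×0.3401×15.2×10.0² = 258.5 kN/m.
Surcharge rectangle: K_a q H = 0.3401×16×10.0 = 54.42 kN/m.
Total = 258.5 + 54.42 = 312.9 kN/m.

313 kN/m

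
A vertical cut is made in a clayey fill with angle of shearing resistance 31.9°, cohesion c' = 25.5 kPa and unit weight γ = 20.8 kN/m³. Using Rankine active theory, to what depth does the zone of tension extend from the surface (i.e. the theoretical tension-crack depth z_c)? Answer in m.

4.41 m

K_a = tan²(45° − 31.9°/2) = 0.3085; √K_a = 0.5555.
The active pressure is zero where K_a γ z = 2c√K_a, so z_c = 2c/(γ√K_a) = 2×25.5/(20.8×0.5555) = 4.414 m.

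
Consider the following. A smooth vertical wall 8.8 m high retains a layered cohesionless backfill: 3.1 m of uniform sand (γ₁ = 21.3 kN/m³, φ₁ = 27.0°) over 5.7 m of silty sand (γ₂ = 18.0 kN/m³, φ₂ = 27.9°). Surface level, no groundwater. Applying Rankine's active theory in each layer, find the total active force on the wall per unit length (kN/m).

K_a1 = tan²(45°−27.0°/2) = 0.3755; K_a2 = tan²(45°−27.9°/2) = 0.3625.
Layer 1: σ at base = K_a1 γ₁ h₁ = 24.80 kPa; P₁ = ½×24.80×3.1 = 38.43.
Layer 2: σ_v at top = γ₁h₁ = 66.03; σ_h top = K_a2×66.03 = 23.93; σ_h base = K_a2×(66.03+18.0×5.7) = 61.12.
P₂ = ½(23.93+61.12)×5.7 = 242.4. Total P_a = 38.43+242.4 = 280.8 kN/m.

281 kN/m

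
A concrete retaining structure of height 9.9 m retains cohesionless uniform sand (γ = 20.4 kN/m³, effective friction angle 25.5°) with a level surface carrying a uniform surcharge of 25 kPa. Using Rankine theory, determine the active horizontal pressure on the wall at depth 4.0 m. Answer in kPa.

42.4 kPa

K_a = (1 − sin φ)/(1 + sin φ) = 0.3981.
σ_v = γz + q = 20.4 × 4.0 + 25 = 106.6 kPa.
σ_h = K_a σ_v = 0.3981 × 106.6 = 42.44 kPa.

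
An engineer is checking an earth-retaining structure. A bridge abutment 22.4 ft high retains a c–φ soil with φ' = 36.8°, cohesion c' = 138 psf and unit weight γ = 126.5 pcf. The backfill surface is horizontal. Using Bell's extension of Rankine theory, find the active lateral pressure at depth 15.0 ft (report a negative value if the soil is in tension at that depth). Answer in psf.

338 psf

K_a = (1 − sin φ)/(1 + sin φ) = 0.2508.
σ_a = K_a γ z − 2c√K_a = 0.2508×126.5×15.0 − 2×138×0.5008 = 337.6 psf.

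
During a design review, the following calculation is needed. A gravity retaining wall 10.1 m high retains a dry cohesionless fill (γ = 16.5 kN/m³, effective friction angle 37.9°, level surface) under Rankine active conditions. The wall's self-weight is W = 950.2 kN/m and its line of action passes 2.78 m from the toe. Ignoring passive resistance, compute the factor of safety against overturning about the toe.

3.90

K_a = tan²(45° − 37.9°/2) = 0.2389.
P_a = ½K_aγH² = 0.5×0.2389×16.5×10.1² = 201.1 kN/m, acting at H/3 = 3.367 m above the base.
Overturning moment M_o = P_a × H/3 = 201.1 × 3.367 = 677.0.
Resisting moment M_r = W × 2.78 = 950.2 × 2.78 = 2642.
FS_overturning = M_r/M_o = 2642/677.0 = 3.902.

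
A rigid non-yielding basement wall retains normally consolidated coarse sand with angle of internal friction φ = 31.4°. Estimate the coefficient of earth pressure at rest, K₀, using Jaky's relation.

0.479

K₀ = 1 − sin φ' = 1 − sin 31.4° = 0.4790.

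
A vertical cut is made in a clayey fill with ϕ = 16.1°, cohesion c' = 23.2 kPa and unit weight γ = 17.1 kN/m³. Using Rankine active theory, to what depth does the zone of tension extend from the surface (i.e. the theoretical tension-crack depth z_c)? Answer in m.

K_a = tan²(45° − 16.1°/2) = 0.5658; √K_a = 0.7522.
The active pressure is zero where K_a γ z = 2c√K_a, so z_c = 2c/(γ√K_a) = 2×23.2/(17.1×0.7522) = 3.607 m.

3.61 m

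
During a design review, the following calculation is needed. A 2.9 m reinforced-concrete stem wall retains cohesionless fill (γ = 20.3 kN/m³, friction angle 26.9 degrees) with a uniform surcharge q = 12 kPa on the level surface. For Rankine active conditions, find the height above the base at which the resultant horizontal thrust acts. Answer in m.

1.11 m

K_a = 0.3770.
Triangular part P₁ = ½K_aγH² = 32.18 at H/3 = 0.9667 m; rectangular part P₂ = K_a q H = 13.12 at H/2 = 1.450 m.
ȳ = (P₁·0.9667 + P₂·1.450)/(P₁+P₂) = 1.107 m.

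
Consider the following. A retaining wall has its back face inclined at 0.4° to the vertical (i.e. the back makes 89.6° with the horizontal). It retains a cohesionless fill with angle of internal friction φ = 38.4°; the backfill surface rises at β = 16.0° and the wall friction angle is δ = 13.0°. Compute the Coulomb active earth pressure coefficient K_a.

K_a = sin²(α+φ) / [sin²α · sin(α−δ) · (1 + √{sin(φ+δ)sin(φ−β) / (sin(α−δ)sin(α+β))})²].
With α = 89.6°, φ = 38.4°, δ = 13.0°, β = 16.0°: K_a = 0.2610.

0.261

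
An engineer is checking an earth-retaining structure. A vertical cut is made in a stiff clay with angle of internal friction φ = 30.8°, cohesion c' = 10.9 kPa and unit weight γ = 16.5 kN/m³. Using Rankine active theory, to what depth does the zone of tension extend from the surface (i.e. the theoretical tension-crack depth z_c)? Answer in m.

2.33 m

K_a = tan²(45° − 30.8°/2) = 0.3227; √K_a = 0.5681.
The active pressure is zero where K_a γ z = 2c√K_a, so z_c = 2c/(γ√K_a) = 2×10.9/(16.5×0.5681) = 2.326 m.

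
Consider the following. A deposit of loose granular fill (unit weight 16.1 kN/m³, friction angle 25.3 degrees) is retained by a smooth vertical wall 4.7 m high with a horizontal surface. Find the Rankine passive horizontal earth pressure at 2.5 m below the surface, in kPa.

100 kPa

K_p = (1 + sin φ)/(1 − sin φ) = 2.493.
σ_h = K_p γ z = 2.493 × 16.1 × 2.5 = 100.3 kPa.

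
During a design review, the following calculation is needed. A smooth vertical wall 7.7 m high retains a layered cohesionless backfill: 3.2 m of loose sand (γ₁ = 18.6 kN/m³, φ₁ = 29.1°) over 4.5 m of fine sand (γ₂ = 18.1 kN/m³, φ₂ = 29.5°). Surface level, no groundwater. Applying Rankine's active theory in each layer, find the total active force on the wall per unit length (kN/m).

186 kN/m

K_a1 = tan²(45°−29.1°/2) = 0.3456; K_a2 = tan²(45°−29.5°/2) = 0.3401.
Layer 1: σ at base = K_a1 γ₁ h₁ = 20.57 kPa; P₁ = ½×20.57×3.2 = 32.91.
Layer 2: σ_v at top = γ₁h₁ = 59.52; σ_h top = K_a2×59.52 = 20.24; σ_h base = K_a2×(59.52+18.1×4.5) = 47.94.
P₂ = ½(20.24+47.94)×4.5 = 153.4. Total P_a = 32.91+153.4 = 186.3 kN/m.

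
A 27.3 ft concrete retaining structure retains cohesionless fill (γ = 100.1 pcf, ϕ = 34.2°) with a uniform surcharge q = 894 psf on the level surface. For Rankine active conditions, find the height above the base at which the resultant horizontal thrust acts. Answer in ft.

10.9 ft

K_a = 0.2803.
Triangular part P₁ = ½K_aγH² = 10460 at H/3 = 9.100 ft; rectangular part P₂ = K_a q H = 6842 at H/2 = 13.65 ft.
ȳ = (P₁·9.100 + P₂·13.65)/(P₁+P₂) = 10.90 ft.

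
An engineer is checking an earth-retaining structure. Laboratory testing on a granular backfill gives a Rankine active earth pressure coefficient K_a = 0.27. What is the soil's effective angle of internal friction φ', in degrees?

K_a = tan²(45° − φ/2) ⇒ 45° − φ/2 = arctan(√0.27) = 27.46°.
φ = 2(45° − 27.46°) = 35.09°.

35.1°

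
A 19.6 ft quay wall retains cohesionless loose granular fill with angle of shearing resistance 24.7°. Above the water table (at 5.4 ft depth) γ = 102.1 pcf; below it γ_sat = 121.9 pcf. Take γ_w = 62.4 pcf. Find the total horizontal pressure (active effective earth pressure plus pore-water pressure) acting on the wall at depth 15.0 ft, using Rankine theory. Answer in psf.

1060 psf

K_a = (1 − sin φ)/(1 + sin φ) = 0.4106.
γ' = 121.9 − 62.4 = 59.50 pcf.
Effective vertical stress at 15.0 ft: σ'_v = 102.1×5.4 + 59.50×9.60 = 1123 psf.
σ'_h = K_a σ'_v = 0.4106 × 1123 = 460.9 psf; u = γ_w × 9.60 = 599.0 psf.
Total σ_h = 460.9 + 599.0 = 1060 psf.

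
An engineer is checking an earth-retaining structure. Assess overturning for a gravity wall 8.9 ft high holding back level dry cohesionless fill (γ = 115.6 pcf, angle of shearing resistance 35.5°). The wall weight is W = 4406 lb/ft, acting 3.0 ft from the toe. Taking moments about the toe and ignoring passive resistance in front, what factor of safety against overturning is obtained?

K_a = tan²(45° − 35.5°/2) = 0.2653.
P_a = ½K_aγH² = 0.5×0.2653×115.6×8.9² = 1214 lb/ft, acting at H/3 = 2.967 ft above the base.
Overturning moment M_o = P_a × H/3 = 1214 × 2.967 = 3603.
Resisting moment M_r = W × 3.0 = 4406 × 3.0 = 13220.
FS_overturning = M_r/M_o = 13220/3603 = 3.669.

3.67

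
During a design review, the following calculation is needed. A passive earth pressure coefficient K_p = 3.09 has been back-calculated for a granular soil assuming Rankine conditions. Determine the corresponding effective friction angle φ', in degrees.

30.7°

K_p = (1+sin φ)/(1−sin φ) ⇒ sin φ = (K_p − 1)/(K_p + 1) = 0.5110.
φ = arcsin(0.5110) = 30.73°.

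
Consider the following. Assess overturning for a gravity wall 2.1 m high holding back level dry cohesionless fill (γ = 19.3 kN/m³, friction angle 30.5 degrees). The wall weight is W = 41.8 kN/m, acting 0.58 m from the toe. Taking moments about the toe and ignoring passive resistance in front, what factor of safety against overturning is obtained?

2.49

K_a = tan²(45° − 30.5°/2) = 0.3267.
P_a = ½K_aγH² = 0.5×0.3267×19.3×2.1² = 13.90 kN/m, acting at H/3 = 0.7000 m above the base.
Overturning moment M_o = P_a × H/3 = 13.90 × 0.7000 = 9.731.
Resisting moment M_r = W × 0.58 = 41.8 × 0.58 = 24.24.
FS_overturning = M_r/M_o = 24.24/9.731 = 2.491.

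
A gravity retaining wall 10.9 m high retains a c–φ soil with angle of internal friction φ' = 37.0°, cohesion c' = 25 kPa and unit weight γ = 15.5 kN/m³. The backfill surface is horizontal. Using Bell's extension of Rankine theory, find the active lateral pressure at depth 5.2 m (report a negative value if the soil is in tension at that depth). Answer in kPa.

-4.89 kPa

K_a = (1 − sin φ)/(1 + sin φ) = 0.2486.
σ_a = K_a γ z − 2c√K_a = 0.2486×15.5×5.2 − 2×25×0.4986 = -4.893 kPa.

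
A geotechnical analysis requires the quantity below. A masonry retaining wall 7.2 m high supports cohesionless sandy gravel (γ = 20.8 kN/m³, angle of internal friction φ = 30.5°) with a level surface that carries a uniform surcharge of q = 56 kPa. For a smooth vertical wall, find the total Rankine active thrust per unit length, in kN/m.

308 kN/m

K_a = tan²(45° − φ/2) = 0.3267.
Soil triangle: ½ K_a γ H² = 0.5×0.3267×20.8×7.2² = 176.1 kN/m.
Surcharge rectangle: K_a q H = 0.3267×56×7.2 = 131.7 kN/m.
Total = 176.1 + 131.7 = 307.8 kN/m.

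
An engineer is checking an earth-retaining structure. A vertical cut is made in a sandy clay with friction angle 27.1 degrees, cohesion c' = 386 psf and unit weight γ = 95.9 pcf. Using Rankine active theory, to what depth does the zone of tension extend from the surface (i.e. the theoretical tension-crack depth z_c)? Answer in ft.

13.2 ft

K_a = tan²(45° − 27.1°/2) = 0.3741; √K_a = 0.6116.
The active pressure is zero where K_a γ z = 2c√K_a, so z_c = 2c/(γ√K_a) = 2×386/(95.9×0.6116) = 13.16 ft.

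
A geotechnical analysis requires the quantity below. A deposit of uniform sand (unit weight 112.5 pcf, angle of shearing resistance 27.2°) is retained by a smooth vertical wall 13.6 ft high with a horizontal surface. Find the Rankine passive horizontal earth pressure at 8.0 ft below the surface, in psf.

K_p = (1 + sin φ)/(1 − sin φ) = 2.684.
σ_h = K_p γ z = 2.684 × 112.5 × 8.0 = 2416 psf.

2420 psf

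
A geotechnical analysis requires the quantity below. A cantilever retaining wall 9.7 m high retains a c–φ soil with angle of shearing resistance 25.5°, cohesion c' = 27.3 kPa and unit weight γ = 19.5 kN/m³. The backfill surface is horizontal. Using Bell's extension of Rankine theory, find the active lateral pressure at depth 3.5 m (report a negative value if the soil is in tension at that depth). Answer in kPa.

K_a = (1 − sin φ)/(1 + sin φ) = 0.3981.
σ_a = K_a γ z − 2c√K_a = 0.3981×19.5×3.5 − 2×27.3×0.6310 = -7.280 kPa.

-7.28 kPa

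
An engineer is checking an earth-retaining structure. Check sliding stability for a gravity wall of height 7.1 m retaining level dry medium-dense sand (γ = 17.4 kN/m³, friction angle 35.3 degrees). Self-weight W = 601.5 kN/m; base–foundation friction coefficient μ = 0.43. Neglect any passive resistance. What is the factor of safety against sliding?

K_a = tan²(45° − 35.3°/2) = 0.2675.
P_a = ½K_aγH² = 0.5×0.2675×17.4×7.1² = 117.3 kN/m, acting at H/3 = 2.367 m above the base.
FS_sliding = μW / P_a = 0.43×601.5 / 117.3 = 2.204.

2.20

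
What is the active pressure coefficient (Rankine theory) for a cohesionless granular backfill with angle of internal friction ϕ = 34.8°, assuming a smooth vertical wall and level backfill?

0.273

K_a = (1 − sin φ)/(1 + sin φ) = (1 − sin 34.8°)/(1 + sin 34.8°) = 0.2733.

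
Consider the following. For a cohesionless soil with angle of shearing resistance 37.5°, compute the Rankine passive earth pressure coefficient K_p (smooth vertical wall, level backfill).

K_p = (1 + sin φ)/(1 − sin φ) = tan²(45° + 37.5°/2) = 4.112.

4.11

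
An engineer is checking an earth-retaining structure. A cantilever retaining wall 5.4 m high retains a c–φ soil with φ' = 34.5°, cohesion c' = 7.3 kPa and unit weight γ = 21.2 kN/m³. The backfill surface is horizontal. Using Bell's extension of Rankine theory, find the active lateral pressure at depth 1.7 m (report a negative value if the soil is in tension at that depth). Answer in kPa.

K_a = (1 − sin φ)/(1 + sin φ) = 0.2768.
σ_a = K_a γ z − 2c√K_a = 0.2768×21.2×1.7 − 2×7.3×0.5261 = 2.295 kPa.

2.29 kPa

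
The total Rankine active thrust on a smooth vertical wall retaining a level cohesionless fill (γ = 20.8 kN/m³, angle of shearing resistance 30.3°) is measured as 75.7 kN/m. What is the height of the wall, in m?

K_a = 0.3293. P_a = ½ K_a γ H² ⇒ H = √(2P_a/(K_a γ)).
H = √(2×75.7/(0.3293×20.8)) = 4.701 m.

4.70 m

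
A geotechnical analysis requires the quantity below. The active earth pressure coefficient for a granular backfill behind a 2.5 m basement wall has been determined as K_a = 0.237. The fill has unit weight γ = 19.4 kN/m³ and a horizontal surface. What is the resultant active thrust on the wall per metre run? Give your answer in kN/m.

14.4 kN/m

P = ½ K_a γ H² = 0.5 × 0.237 × 19.4 × 2.5² = 14.37 kN/m.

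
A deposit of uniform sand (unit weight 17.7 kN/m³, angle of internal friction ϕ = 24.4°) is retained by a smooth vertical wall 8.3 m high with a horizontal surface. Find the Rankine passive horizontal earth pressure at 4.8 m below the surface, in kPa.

205 kPa

K_p = (1 + sin φ)/(1 − sin φ) = 2.408.
σ_h = K_p γ z = 2.408 × 17.7 × 4.8 = 204.6 kPa.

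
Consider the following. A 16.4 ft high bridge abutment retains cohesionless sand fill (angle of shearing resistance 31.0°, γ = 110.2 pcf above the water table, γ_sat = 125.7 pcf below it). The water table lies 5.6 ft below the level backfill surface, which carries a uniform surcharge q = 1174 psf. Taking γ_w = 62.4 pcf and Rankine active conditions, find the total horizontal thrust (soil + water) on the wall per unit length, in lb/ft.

13700 lb/ft

K_a = tan²(45° − φ/2) = 0.3201.
γ' = 125.7 − 62.4 = 63.30 pcf. h₂ = H − d_w = 10.8 ft.
σ'_h: at surface K_a·q = 375.8; at WT K_a(q+γd_w) = 573.3; at base K_a(q+γd_w+γ'h₂) = 792.2 psf.
P₁ = ½(375.8+573.3)×5.6 = 2658; P₂ = ½(573.3+792.2)×10.8 = 7374; P_w = ½γ_w h₂² = 3639.
Total = 2658+7374+3639 = 13670 lb/ft.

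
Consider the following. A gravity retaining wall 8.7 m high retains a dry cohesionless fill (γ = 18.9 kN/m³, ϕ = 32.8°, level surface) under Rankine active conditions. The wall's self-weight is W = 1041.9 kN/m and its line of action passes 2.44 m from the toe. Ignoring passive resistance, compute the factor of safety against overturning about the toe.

K_a = tan²(45° − 32.8°/2) = 0.2973.
P_a = ½K_aγH² = 0.5×0.2973×18.9×8.7² = 212.6 kN/m, acting at H/3 = 2.900 m above the base.
Overturning moment M_o = P_a × H/3 = 212.6 × 2.900 = 616.6.
Resisting moment M_r = W × 2.44 = 1041.9 × 2.44 = 2542.
FS_overturning = M_r/M_o = 2542/616.6 = 4.123.

4.12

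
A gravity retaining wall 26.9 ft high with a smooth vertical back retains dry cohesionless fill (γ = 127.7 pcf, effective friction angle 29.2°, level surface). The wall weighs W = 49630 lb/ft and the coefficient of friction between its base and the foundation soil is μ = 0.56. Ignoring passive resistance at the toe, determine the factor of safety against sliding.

K_a = tan²(45° − 29.2°/2) = 0.3442.
P_a = ½K_aγH² = 0.5×0.3442×127.7×26.9² = 15900 lb/ft, acting at H/3 = 8.967 ft above the base.
FS_sliding = μW / P_a = 0.56×49630 / 15900 = 1.748.

1.75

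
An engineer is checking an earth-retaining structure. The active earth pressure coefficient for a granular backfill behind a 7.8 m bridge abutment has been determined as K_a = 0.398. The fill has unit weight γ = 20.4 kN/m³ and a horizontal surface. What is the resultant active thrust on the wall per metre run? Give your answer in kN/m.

P = ½ K_a γ H² = 0.5 × 0.398 × 20.4 × 7.8² = 247.0 kN/m.

247 kN/m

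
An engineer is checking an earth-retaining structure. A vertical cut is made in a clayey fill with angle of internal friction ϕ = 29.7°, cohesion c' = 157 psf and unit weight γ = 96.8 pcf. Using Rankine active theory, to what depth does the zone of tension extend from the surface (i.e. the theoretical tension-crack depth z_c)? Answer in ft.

5.58 ft

K_a = tan²(45° − 29.7°/2) = 0.3374; √K_a = 0.5808.
The active pressure is zero where K_a γ z = 2c√K_a, so z_c = 2c/(γ√K_a) = 2×157/(96.8×0.5808) = 5.585 ft.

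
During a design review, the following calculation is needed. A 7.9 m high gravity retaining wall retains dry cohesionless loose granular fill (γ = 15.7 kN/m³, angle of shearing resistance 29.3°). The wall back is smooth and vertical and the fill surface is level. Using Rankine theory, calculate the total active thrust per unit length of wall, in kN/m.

168 kN/m

K_a = tan²(45° − φ/2) = 0.3428.
P_a = ½ K_a γ H² = 0.5 × 0.3428 × 15.7 × 7.9² = 168.0 kN/m.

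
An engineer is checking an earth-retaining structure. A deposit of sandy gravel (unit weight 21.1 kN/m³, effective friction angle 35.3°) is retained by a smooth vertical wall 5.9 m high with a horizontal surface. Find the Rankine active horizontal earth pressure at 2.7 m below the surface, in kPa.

K_a = (1 − sin φ)/(1 + sin φ) = 0.2675.
σ_h = K_a γ z = 0.2675 × 21.1 × 2.7 = 15.24 kPa.

15.2 kPa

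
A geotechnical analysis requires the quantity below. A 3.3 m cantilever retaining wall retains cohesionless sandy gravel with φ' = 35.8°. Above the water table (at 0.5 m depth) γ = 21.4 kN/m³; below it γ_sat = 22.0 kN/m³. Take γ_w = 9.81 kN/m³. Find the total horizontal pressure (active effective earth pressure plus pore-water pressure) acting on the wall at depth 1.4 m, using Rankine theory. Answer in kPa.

K_a = (1 − sin φ)/(1 + sin φ) = 0.2619.
γ' = 22.0 − 9.81 = 12.19 kN/m³.
Effective vertical stress at 1.4 m: σ'_v = 21.4×0.5 + 12.19×0.900 = 21.67 kPa.
σ'_h = K_a σ'_v = 0.2619 × 21.67 = 5.675 kPa; u = γ_w × 0.900 = 8.829 kPa.
Total σ_h = 5.675 + 8.829 = 14.50 kPa.

14.5 kPa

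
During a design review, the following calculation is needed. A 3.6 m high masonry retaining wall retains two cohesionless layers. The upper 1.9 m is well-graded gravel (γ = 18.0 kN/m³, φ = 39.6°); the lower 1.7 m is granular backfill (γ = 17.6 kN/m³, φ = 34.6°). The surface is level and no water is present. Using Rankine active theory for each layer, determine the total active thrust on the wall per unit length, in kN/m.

K_a1 = tan²(45°−39.6°/2) = 0.2214; K_a2 = tan²(45°−34.6°/2) = 0.2756.
Layer 1: σ at base = K_a1 γ₁ h₁ = 7.573 kPa; P₁ = ½×7.573×1.9 = 7.194.
Layer 2: σ_v at top = γ₁h₁ = 34.20; σ_h top = K_a2×34.20 = 9.427; σ_h base = K_a2×(34.20+17.6×1.7) = 17.67.
P₂ = ½(9.427+17.67)×1.7 = 23.04. Total P_a = 7.194+23.04 = 30.23 kN/m.

30.2 kN/m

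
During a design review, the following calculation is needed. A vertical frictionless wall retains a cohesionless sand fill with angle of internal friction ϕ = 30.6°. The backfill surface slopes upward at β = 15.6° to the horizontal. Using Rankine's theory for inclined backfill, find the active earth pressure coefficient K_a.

0.366

K_a = cos β · (cos β − √(cos²β − cos²φ)) / (cos β + √(cos²β − cos²φ)).
cos β = 0.9632, cos φ = 0.8607, √(cos²β − cos²φ) = 0.4322.
K_a = 0.9632 × (0.9632 − 0.4322)/(0.9632 + 0.4322) = 0.3665.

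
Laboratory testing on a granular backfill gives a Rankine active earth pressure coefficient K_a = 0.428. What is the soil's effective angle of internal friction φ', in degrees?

23.6°

K_a = tan²(45° − φ/2) ⇒ 45° − φ/2 = arctan(√0.428) = 33.19°.
φ = 2(45° − 33.19°) = 23.61°.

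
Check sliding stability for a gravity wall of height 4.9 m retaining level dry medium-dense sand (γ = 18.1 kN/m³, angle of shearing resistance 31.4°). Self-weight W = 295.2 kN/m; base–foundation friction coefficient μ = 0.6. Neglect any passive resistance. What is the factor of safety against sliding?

K_a = tan²(45° − 31.4°/2) = 0.3149.
P_a = ½K_aγH² = 0.5×0.3149×18.1×4.9² = 68.43 kN/m, acting at H/3 = 1.633 m above the base.
FS_sliding = μW / P_a = 0.6×295.2 / 68.43 = 2.588.

2.59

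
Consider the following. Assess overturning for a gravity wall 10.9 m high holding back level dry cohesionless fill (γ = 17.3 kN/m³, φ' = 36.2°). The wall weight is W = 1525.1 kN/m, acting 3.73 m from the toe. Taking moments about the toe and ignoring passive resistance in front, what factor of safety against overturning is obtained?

5.92

K_a = tan²(45° − 36.2°/2) = 0.2574.
P_a = ½K_aγH² = 0.5×0.2574×17.3×10.9² = 264.5 kN/m, acting at H/3 = 3.633 m above the base.
Overturning moment M_o = P_a × H/3 = 264.5 × 3.633 = 961.1.
Resisting moment M_r = W × 3.73 = 1525.1 × 3.73 = 5689.
FS_overturning = M_r/M_o = 5689/961.1 = 5.919.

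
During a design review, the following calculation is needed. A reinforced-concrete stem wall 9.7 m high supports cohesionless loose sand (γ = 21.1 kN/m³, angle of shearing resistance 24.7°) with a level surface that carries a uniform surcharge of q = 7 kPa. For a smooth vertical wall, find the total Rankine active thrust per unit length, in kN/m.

K_a = tan²(45° − φ/2) = 0.4106.
Soil triangle: ½ K_a γ H² = 0.5×0.4106×21.1×9.7² = 407.6 kN/m.
Surcharge rectangle: K_a q H = 0.4106×7×9.7 = 27.88 kN/m.
Total = 407.6 + 27.88 = 435.4 kN/m.

435 kN/m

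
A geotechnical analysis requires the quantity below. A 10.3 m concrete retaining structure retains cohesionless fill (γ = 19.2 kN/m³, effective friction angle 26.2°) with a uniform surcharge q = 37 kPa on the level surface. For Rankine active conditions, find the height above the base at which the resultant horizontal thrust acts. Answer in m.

3.90 m

K_a = 0.3874.
Triangular part P₁ = ½K_aγH² = 394.6 at H/3 = 3.433 m; rectangular part P₂ = K_a q H = 147.7 at H/2 = 5.150 m.
ȳ = (P₁·3.433 + P₂·5.150)/(P₁+P₂) = 3.901 m.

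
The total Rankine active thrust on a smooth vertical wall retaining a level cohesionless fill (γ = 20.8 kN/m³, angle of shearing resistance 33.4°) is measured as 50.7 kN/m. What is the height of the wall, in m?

K_a = 0.2899. P_a = ½ K_a γ H² ⇒ H = √(2P_a/(K_a γ)).
H = √(2×50.7/(0.2899×20.8)) = 4.101 m.

4.10 m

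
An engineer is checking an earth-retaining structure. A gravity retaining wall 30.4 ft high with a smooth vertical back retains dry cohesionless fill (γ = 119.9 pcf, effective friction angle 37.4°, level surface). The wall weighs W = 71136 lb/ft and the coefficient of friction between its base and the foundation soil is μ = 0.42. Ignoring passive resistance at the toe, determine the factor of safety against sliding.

K_a = tan²(45° − 37.4°/2) = 0.2443.
P_a = ½K_aγH² = 0.5×0.2443×119.9×30.4² = 13530 lb/ft, acting at H/3 = 10.13 ft above the base.
FS_sliding = μW / P_a = 0.42×71136 / 13530 = 2.208.

2.21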